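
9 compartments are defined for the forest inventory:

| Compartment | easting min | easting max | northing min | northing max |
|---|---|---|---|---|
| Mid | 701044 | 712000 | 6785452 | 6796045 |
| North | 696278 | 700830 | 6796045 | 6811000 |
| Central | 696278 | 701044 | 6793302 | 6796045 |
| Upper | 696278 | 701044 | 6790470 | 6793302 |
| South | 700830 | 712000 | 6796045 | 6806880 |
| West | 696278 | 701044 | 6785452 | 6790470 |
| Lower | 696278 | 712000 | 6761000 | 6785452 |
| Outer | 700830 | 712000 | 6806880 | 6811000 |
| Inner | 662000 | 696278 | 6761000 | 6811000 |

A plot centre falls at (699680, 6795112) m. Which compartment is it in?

The point has easting = 699680 and northing = 6795112.
Only Central satisfies 696278 ≤ easting ≤ 701044 and 6793302 ≤ northing ≤ 6796045.

Central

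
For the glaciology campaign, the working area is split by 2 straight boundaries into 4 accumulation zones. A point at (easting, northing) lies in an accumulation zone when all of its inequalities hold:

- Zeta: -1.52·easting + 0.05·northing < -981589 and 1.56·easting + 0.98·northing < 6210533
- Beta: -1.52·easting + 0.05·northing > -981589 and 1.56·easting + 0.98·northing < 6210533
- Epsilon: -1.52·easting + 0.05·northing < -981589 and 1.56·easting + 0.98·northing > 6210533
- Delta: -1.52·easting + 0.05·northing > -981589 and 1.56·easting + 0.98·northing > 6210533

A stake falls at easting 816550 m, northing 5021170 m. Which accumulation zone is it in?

-1.52·816550 + 0.05·5021170 = -990097.500, which is < -981589
1.56·816550 + 0.98·5021170 = 6194564.600, which is < 6210533
This sign pattern matches Zeta.

Zeta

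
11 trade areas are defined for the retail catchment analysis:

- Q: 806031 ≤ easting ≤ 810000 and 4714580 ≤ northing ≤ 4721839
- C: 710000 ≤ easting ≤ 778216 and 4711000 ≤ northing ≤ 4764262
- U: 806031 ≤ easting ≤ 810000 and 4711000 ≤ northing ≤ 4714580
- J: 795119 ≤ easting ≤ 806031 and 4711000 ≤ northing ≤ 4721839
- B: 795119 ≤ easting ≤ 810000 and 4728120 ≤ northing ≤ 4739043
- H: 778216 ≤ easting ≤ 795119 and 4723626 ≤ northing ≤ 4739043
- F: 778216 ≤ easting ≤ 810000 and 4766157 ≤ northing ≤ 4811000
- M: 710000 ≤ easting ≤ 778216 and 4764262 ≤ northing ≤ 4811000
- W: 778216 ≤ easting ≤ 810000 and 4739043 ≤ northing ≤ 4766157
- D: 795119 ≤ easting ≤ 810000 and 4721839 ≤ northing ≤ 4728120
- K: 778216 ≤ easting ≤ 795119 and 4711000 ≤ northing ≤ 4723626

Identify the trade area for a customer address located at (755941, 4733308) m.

The point has easting = 755941 and northing = 4733308.
Only C satisfies 710000 ≤ easting ≤ 778216 and 4711000 ≤ northing ≤ 4764262.

C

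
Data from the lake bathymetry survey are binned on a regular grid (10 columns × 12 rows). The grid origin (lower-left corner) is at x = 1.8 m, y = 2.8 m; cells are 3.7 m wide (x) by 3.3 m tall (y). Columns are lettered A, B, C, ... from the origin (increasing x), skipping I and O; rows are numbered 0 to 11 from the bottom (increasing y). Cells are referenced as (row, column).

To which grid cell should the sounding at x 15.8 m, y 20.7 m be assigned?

Column index: ⌊(15.8 − 1.8) / 3.7⌋ = ⌊3.784⌋ = 3 → column D
Row offset from origin: ⌊(20.7 − 2.8) / 3.3⌋ = ⌊5.424⌋ = 5 → row 5

(5, D)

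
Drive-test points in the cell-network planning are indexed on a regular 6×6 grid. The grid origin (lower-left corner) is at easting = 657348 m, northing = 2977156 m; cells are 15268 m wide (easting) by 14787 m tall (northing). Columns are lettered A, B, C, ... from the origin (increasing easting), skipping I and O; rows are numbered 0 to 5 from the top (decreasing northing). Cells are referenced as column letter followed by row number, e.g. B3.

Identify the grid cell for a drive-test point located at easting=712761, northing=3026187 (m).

Column index: ⌊(712761 − 657348) / 15268⌋ = ⌊3.629⌋ = 3 → column D
Row offset from origin: ⌊(3026187 − 2977156) / 14787⌋ = ⌊3.316⌋ = 3 → row 2 (counted from top)

D2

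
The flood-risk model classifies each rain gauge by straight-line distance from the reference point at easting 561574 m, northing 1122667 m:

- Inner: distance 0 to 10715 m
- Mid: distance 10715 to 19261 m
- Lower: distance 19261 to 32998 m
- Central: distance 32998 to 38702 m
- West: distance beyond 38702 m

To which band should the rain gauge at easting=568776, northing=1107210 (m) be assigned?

Mid

Distance = √((568776−561574)² + (1107210−1122667)²) = √(51868804.000 + 238918849.000) = 17052.497 m.
10715 ≤ 17052.497 < 19261 → Mid.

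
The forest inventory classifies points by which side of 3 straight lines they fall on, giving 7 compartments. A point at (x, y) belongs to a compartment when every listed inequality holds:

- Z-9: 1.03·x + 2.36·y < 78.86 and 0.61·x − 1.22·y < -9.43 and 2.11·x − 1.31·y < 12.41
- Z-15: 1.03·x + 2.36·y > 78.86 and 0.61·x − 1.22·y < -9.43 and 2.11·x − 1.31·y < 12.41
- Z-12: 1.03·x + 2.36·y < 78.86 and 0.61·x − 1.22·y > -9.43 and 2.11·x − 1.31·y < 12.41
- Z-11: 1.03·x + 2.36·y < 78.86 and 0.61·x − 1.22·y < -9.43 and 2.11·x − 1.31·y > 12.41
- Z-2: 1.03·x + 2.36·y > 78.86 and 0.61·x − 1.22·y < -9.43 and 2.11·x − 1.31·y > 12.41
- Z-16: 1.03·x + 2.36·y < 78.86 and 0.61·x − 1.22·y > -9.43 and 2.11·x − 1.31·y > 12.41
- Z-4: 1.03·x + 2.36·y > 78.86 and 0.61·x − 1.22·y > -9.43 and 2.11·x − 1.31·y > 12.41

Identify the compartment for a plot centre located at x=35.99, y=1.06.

1.03·35.99 + 2.36·1.06 = 39.571, which is < 78.86
0.61·35.99 − 1.22·1.06 = 20.661, which is > -9.43
2.11·35.99 − 1.31·1.06 = 74.550, which is > 12.41
This sign pattern matches Z-16.

Z-16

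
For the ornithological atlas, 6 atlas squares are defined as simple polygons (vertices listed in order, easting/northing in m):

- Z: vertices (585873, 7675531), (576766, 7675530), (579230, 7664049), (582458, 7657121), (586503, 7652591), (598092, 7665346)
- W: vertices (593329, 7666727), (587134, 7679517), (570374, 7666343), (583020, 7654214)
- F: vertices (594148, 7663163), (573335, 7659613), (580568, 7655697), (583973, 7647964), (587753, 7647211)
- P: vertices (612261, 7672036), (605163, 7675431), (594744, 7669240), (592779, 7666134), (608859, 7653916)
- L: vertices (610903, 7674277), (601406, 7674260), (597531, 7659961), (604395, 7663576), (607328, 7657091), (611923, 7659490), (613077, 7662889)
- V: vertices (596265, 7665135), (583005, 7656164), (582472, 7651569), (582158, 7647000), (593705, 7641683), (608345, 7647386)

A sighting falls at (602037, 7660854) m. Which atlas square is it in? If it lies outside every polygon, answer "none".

P

Cast a ray rightward from (602037, 7660854). For each polygon, the edges (by vertex number in listed order) whose endpoints lie on opposite sides of northing = 7660854, where each meets that height, and whether that is right or left of the point:
Z: 3–4 at easting≈580718.7 (left), 5–6 at easting≈594010.6 (left) → 0 crossings.
W: 3–4 at easting≈576097.0 (left), 4–1 at easting≈588490.5 (left) → 0 crossings.
F: 1–2 at easting≈580610.8 (left), 5–1 at easting≈593222.3 (left) → 0 crossings.
P: 4–5 at easting≈599728.0 (left), 5–1 at easting≈610161.6 (right) → 1 crossing.
L: 2–3 at easting≈597773.0 (left), 3–4 at easting≈599226.6 (left), 4–5 at easting≈605626.1 (right), 6–7 at easting≈612386.1 (right) → 2 crossings.
V: 1–2 at easting≈589937.3 (left), 6–1 at easting≈599178.7 (left) → 0 crossings.
Only P has an odd count, so the point is inside P.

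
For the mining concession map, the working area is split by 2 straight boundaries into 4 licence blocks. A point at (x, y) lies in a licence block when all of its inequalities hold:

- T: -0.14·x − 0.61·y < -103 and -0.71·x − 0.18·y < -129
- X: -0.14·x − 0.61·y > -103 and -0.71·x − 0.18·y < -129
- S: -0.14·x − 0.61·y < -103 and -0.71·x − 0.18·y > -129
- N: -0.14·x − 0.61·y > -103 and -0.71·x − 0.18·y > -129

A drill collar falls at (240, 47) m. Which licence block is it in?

-0.14·240 − 0.61·47 = -62.270, which is > -103
-0.71·240 − 0.18·47 = -178.860, which is < -129
This sign pattern matches X.

X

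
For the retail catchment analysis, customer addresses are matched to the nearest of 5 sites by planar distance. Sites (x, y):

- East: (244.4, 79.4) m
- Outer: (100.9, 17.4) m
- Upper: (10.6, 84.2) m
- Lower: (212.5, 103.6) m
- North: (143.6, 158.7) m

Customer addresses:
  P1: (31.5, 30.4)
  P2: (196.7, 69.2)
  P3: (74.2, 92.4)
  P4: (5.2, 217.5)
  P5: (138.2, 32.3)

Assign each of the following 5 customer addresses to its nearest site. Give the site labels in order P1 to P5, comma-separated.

P1 → Upper (d²=3331.25)
P2 → Lower (d²=1433.00)
P3 → Upper (d²=4112.20)
P4 → Upper (d²=17798.05)
P5 → Outer (d²=1613.30)

Upper, Lower, Upper, Upper, Outer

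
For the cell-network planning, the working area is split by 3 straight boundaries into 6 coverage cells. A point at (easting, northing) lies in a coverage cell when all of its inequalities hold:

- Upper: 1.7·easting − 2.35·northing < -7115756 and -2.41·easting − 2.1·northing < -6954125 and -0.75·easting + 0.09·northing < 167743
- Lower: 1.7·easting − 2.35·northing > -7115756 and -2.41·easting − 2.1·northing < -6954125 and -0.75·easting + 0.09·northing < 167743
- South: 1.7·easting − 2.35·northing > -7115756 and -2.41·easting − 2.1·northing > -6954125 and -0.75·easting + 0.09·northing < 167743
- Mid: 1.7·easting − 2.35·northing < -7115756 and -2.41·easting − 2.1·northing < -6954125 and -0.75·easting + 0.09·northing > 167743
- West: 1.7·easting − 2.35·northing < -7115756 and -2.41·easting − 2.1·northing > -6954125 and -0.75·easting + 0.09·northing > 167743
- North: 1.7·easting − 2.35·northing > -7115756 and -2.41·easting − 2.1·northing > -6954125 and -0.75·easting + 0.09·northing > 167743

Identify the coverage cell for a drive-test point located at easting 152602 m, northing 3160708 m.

1.7·152602 − 2.35·3160708 = -7168240.400, which is < -7115756
-2.41·152602 − 2.1·3160708 = -7005257.620, which is < -6954125
-0.75·152602 + 0.09·3160708 = 170012.220, which is > 167743
This sign pattern matches Mid.

Mid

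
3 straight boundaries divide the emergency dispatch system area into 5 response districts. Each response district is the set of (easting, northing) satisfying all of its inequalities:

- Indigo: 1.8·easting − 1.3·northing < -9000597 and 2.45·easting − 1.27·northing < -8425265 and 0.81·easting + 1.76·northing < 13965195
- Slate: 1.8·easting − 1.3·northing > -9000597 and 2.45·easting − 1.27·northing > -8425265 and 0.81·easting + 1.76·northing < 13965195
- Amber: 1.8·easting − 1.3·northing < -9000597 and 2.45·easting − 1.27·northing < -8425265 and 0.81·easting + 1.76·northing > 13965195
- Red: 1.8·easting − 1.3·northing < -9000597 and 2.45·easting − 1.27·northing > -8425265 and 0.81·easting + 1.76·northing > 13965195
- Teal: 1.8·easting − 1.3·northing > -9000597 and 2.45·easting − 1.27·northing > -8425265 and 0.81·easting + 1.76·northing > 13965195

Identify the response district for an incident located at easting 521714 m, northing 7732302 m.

1.8·521714 − 1.3·7732302 = -9112907.400, which is < -9000597
2.45·521714 − 1.27·7732302 = -8541824.240, which is < -8425265
0.81·521714 + 1.76·7732302 = 14031439.860, which is > 13965195
This sign pattern matches Amber.

Amber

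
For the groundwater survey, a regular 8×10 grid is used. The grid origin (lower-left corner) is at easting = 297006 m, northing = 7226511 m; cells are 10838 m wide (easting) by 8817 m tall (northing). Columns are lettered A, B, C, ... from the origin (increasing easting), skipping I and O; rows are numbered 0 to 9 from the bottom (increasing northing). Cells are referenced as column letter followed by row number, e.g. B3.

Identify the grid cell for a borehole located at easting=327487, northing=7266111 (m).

Column index: ⌊(327487 − 297006) / 10838⌋ = ⌊2.812⌋ = 2 → column C
Row offset from origin: ⌊(7266111 − 7226511) / 8817⌋ = ⌊4.491⌋ = 4 → row 4

C4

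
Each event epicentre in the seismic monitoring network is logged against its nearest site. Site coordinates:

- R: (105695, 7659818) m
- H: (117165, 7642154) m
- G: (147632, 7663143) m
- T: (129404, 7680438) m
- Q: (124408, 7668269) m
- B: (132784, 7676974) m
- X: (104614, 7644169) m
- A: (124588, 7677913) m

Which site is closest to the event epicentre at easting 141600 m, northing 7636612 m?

H

Squared distances to each site:
R: 1827687461.000; H: 627782989.000; G: 740278985.000; T: 2069460692.000; Q: 1297730513.000; B: 1706812900.000; X: 1425072445.000; A: 1995180745.000.
Minimum at H.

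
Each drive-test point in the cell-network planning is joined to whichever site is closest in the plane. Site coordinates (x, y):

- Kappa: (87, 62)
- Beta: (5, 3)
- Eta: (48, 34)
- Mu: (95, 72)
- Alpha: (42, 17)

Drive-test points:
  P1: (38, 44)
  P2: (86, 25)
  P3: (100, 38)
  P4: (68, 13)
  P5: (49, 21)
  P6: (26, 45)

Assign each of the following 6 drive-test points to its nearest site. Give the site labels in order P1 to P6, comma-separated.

P1 → Eta (d²=200.00)
P2 → Kappa (d²=1370.00)
P3 → Kappa (d²=745.00)
P4 → Alpha (d²=692.00)
P5 → Alpha (d²=65.00)
P6 → Eta (d²=605.00)

Eta, Kappa, Kappa, Alpha, Alpha, Eta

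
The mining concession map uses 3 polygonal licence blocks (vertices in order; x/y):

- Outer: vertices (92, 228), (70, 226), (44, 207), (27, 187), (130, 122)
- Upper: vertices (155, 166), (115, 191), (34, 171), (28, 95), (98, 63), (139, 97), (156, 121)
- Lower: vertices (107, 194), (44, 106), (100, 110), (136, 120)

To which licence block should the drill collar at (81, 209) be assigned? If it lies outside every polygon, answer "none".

Cast a ray rightward from (81, 209). For each polygon, the edges (by vertex number in listed order) whose endpoints lie on opposite sides of y = 209, where each meets that height, and whether that is right or left of the point:
Outer: 2–3 at x≈46.7 (left), 5–1 at x≈98.8 (right) → 1 crossing.
Upper: no edge straddles that height → 0 crossings.
Lower: no edge straddles that height → 0 crossings.
Only Outer has an odd count, so the point is inside Outer.

Outer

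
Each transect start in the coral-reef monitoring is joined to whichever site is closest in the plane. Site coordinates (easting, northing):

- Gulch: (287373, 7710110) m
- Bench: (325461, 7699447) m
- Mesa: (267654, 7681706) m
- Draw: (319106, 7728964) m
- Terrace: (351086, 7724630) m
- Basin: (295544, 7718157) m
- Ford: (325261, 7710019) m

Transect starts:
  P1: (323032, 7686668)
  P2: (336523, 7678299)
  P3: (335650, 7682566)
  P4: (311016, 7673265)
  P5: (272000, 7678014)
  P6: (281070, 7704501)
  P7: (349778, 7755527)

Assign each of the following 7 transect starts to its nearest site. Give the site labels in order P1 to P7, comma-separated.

Bench, Bench, Bench, Bench, Mesa, Gulch, Terrace

P1 → Bench (d²=169202882.00)
P2 → Bench (d²=569605748.00)
P3 → Bench (d²=388783882.00)
P4 → Bench (d²=894155149.00)
P5 → Mesa (d²=32518580.00)
P6 → Gulch (d²=71188690.00)
P7 → Terrace (d²=956335473.00)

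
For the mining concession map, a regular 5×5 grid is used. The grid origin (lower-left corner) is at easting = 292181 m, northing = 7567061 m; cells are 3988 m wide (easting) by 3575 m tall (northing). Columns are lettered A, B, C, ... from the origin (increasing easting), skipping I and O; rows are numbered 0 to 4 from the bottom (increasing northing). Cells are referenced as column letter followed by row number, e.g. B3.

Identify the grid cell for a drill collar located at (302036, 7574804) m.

C2

Column index: ⌊(302036 − 292181) / 3988⌋ = ⌊2.471⌋ = 2 → column C
Row offset from origin: ⌊(7574804 − 7567061) / 3575⌋ = ⌊2.166⌋ = 2 → row 2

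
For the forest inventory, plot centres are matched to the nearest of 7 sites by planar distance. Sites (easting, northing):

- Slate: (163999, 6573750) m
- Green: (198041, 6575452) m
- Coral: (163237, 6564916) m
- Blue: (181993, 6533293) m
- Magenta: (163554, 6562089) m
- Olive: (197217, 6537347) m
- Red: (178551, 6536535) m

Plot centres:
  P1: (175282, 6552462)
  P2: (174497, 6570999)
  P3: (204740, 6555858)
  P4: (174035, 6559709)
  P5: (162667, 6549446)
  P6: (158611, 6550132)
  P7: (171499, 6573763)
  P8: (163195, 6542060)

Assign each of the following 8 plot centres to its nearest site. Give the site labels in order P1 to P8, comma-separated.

P1 → Magenta (d²=230225113.00)
P2 → Slate (d²=117776005.00)
P3 → Olive (d²=399252650.00)
P4 → Magenta (d²=115515761.00)
P5 → Magenta (d²=160632218.00)
P6 → Magenta (d²=167403098.00)
P7 → Slate (d²=56250169.00)
P8 → Red (d²=266332361.00)

Magenta, Slate, Olive, Magenta, Magenta, Magenta, Slate, Red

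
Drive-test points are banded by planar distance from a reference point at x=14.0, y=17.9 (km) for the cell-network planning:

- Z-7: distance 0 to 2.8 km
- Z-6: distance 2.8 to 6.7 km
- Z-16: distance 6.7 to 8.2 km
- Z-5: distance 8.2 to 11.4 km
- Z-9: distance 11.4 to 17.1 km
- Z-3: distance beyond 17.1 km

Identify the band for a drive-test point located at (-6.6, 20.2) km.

Distance = √((-6.6−14.0)² + (20.2−17.9)²) = √(424.360 + 5.290) = 20.728 km.
17.1 ≤ 20.728 < ∞ → Z-3.

Z-3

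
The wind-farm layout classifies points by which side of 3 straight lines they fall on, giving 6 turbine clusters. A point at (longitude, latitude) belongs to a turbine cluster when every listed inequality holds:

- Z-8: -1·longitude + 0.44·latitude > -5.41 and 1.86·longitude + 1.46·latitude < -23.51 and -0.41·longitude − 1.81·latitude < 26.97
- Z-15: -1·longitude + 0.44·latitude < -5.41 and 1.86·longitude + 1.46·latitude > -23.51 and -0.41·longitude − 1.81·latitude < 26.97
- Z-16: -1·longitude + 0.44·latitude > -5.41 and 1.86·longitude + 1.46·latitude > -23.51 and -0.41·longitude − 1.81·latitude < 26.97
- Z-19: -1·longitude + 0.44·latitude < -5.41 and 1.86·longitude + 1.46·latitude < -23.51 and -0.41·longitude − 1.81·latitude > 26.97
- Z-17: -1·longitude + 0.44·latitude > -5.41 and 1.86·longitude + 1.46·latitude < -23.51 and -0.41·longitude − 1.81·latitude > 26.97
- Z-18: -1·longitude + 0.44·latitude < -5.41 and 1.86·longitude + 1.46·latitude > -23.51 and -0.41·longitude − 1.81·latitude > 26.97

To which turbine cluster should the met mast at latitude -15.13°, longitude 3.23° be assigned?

-1·3.23 + 0.44·-15.13 = -9.887, which is < -5.41
1.86·3.23 + 1.46·-15.13 = -16.082, which is > -23.51
-0.41·3.23 − 1.81·-15.13 = 26.061, which is < 26.97
This sign pattern matches Z-15.

Z-15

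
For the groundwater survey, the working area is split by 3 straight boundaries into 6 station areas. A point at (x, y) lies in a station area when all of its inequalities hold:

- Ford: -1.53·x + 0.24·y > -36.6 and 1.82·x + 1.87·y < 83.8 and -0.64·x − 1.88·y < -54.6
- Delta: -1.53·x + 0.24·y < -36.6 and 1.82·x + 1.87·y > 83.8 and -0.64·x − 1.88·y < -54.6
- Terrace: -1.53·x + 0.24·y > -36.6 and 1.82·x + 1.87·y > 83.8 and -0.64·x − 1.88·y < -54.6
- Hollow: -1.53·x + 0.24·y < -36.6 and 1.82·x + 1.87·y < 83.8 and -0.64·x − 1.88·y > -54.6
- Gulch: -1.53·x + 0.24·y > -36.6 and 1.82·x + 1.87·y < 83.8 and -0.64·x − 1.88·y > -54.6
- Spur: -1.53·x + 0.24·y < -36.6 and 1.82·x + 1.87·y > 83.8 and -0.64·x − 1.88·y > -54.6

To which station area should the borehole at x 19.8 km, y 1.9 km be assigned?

Gulch

-1.53·19.8 + 0.24·1.9 = -29.838, which is > -36.6
1.82·19.8 + 1.87·1.9 = 39.589, which is < 83.8
-0.64·19.8 − 1.88·1.9 = -16.244, which is > -54.6
This sign pattern matches Gulch.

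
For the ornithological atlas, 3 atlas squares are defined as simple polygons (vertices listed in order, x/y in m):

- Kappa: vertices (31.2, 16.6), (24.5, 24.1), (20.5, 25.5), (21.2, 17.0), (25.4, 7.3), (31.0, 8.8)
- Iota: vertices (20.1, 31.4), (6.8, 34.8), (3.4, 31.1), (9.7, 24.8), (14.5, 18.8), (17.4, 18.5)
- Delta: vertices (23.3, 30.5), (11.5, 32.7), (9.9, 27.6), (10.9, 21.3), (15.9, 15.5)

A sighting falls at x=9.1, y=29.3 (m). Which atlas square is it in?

Cast a ray rightward from (9.1, 29.3). For each polygon, the edges (by vertex number in listed order) whose endpoints lie on opposite sides of y = 29.3, where each meets that height, and whether that is right or left of the point:
Kappa: no edge straddles that height → 0 crossings.
Iota: 3–4 at x≈5.20 (left), 6–1 at x≈19.66 (right) → 1 crossing.
Delta: 2–3 at x≈10.43 (right), 5–1 at x≈22.71 (right) → 2 crossings.
Only Iota has an odd count, so the point is inside Iota.

Iota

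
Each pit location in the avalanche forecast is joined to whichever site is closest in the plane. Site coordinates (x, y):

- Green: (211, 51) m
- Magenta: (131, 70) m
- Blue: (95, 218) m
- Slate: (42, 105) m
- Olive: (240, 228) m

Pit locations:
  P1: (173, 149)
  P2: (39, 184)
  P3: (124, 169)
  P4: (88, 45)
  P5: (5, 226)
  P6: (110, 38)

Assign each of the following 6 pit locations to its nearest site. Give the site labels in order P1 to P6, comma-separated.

P1 → Magenta (d²=8005.00)
P2 → Blue (d²=4292.00)
P3 → Blue (d²=3242.00)
P4 → Magenta (d²=2474.00)
P5 → Blue (d²=8164.00)
P6 → Magenta (d²=1465.00)

Magenta, Blue, Blue, Magenta, Blue, Magenta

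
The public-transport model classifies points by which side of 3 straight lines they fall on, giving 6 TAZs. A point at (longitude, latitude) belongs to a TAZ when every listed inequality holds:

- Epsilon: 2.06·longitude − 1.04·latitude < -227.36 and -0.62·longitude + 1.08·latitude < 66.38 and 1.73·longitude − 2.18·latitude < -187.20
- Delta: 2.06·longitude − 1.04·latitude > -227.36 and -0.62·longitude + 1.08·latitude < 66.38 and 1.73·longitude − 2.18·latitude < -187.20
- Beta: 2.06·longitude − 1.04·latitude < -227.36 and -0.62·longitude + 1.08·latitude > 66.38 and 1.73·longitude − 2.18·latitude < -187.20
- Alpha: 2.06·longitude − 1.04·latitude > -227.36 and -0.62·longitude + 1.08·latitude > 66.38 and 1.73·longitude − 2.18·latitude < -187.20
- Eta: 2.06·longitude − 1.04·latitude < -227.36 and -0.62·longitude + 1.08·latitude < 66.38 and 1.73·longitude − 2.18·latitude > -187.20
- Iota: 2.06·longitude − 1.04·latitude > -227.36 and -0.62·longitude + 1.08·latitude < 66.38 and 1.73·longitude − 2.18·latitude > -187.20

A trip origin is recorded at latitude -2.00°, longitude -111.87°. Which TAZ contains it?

Beta

2.06·-111.87 − 1.04·-2.00 = -228.372, which is < -227.36
-0.62·-111.87 + 1.08·-2.00 = 67.199, which is > 66.38
1.73·-111.87 − 2.18·-2.00 = -189.175, which is < -187.20
This sign pattern matches Beta.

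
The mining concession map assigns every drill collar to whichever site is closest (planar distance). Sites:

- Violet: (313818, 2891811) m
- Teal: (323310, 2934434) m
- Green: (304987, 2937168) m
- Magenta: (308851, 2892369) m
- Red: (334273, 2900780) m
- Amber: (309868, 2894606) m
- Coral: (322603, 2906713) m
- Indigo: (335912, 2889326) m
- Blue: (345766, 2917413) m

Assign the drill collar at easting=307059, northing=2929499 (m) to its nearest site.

Squared distances to each site:
Violet: 1466069425.000; Teal: 288449226.000; Green: 63106745.000; Magenta: 1381848164.000; Red: 1565382757.000; Amber: 1225411930.000; Coral: 760817732.000; Indigo: 2446365538.000; Blue: 1644303245.000.
Minimum at Green.

Green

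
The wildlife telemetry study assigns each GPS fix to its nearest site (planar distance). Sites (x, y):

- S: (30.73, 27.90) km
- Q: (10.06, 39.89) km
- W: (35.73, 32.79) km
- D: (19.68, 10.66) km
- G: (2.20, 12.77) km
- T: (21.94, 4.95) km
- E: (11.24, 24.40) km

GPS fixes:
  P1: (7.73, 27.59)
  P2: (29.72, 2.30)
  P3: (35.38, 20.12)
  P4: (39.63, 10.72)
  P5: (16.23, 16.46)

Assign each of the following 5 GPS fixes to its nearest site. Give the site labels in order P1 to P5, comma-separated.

E, T, S, T, D

P1 → E (d²=22.50)
P2 → T (d²=67.55)
P3 → S (d²=82.15)
P4 → T (d²=346.23)
P5 → D (d²=45.54)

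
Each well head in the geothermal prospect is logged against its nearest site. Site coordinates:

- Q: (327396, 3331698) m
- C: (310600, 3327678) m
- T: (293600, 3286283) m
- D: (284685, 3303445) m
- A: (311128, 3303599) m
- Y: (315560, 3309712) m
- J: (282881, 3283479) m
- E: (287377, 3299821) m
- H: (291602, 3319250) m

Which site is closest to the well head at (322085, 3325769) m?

Q

Squared distances to each site:
Q: 63359762.000; C: 135549506.000; T: 2370539421.000; D: 1897120976.000; A: 611564749.000; Y: 300402874.000; J: 3325397716.000; E: 1877943968.000; H: 971710650.000.
Minimum at Q.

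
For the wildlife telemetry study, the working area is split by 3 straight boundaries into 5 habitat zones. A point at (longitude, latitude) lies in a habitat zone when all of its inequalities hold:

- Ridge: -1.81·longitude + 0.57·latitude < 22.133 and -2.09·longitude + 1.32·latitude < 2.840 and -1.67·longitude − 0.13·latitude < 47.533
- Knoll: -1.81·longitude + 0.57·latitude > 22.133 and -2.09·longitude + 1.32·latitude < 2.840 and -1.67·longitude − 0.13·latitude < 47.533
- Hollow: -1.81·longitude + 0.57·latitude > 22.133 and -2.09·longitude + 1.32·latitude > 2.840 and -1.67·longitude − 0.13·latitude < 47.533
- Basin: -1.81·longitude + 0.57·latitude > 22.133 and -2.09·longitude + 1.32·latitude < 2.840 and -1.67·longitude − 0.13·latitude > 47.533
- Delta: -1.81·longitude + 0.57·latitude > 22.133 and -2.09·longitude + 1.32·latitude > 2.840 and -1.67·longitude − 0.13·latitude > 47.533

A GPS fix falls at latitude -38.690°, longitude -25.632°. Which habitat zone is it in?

Basin

-1.81·-25.632 + 0.57·-38.690 = 24.341, which is > 22.133
-2.09·-25.632 + 1.32·-38.690 = 2.500, which is < 2.840
-1.67·-25.632 − 0.13·-38.690 = 47.835, which is > 47.533
This sign pattern matches Basin.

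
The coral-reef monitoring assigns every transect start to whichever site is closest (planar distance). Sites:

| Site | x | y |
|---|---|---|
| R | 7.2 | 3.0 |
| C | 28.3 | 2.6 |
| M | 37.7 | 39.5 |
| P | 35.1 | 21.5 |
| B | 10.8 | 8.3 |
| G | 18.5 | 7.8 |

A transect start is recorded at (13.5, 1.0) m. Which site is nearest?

R

Squared distances to each site:
R: 43.690; C: 221.600; M: 2067.890; P: 886.810; B: 60.580; G: 71.240.
Minimum at R.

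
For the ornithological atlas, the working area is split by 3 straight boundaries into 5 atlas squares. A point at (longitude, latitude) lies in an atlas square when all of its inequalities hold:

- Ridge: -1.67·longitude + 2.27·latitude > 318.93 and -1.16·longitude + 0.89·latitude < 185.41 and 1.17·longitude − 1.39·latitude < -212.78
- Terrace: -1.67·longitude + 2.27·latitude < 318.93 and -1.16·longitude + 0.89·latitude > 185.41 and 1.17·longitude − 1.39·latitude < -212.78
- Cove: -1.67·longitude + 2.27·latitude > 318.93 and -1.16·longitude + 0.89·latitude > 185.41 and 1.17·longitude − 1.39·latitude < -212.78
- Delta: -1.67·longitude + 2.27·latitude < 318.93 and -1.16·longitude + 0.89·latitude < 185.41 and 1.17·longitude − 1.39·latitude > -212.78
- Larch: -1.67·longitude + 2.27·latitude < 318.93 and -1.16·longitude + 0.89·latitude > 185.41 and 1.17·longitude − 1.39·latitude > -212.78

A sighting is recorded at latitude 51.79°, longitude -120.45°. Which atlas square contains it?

Terrace

-1.67·-120.45 + 2.27·51.79 = 318.715, which is < 318.93
-1.16·-120.45 + 0.89·51.79 = 185.815, which is > 185.41
1.17·-120.45 − 1.39·51.79 = -212.915, which is < -212.78
This sign pattern matches Terrace.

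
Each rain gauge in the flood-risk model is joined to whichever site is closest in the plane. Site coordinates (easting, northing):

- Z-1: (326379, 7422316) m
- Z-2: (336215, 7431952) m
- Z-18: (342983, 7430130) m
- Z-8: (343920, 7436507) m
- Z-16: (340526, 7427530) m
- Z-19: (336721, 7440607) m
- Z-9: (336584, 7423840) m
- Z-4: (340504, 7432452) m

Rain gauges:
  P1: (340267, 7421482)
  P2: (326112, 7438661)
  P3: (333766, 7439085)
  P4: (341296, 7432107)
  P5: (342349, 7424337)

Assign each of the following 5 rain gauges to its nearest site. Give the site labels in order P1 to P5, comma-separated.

P1 → Z-9 (d²=19124653.00)
P2 → Z-19 (d²=116337797.00)
P3 → Z-19 (d²=11048509.00)
P4 → Z-4 (d²=746289.00)
P5 → Z-16 (d²=13518578.00)

Z-9, Z-19, Z-19, Z-4, Z-16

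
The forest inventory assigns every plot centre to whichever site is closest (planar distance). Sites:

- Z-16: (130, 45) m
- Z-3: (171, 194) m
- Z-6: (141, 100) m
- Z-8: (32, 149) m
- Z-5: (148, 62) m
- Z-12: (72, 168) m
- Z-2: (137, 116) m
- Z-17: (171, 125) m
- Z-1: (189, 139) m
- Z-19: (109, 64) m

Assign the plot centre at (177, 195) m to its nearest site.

Squared distances to each site:
Z-16: 24709.000; Z-3: 37.000; Z-6: 10321.000; Z-8: 23141.000; Z-5: 18530.000; Z-12: 11754.000; Z-2: 7841.000; Z-17: 4936.000; Z-1: 3280.000; Z-19: 21785.000.
Minimum at Z-3.

Z-3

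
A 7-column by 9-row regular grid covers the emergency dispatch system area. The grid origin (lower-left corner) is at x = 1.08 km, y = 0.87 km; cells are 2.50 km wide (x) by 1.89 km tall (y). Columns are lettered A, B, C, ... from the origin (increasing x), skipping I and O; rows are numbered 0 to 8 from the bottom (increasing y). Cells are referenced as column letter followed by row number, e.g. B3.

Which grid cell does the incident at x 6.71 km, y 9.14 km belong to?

C4

Column index: ⌊(6.71 − 1.08) / 2.50⌋ = ⌊2.252⌋ = 2 → column C
Row offset from origin: ⌊(9.14 − 0.87) / 1.89⌋ = ⌊4.376⌋ = 4 → row 4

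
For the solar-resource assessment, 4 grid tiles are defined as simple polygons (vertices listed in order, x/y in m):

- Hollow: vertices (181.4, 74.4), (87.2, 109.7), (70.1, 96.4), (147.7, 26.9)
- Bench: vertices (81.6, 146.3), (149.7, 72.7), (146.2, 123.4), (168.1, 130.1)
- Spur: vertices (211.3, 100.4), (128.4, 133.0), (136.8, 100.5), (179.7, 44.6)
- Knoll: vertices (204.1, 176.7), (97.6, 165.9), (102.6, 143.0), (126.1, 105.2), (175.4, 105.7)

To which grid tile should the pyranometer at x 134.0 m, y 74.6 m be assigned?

Hollow

Cast a ray rightward from (134.0, 74.6). For each polygon, the edges (by vertex number in listed order) whose endpoints lie on opposite sides of y = 74.6, where each meets that height, and whether that is right or left of the point:
Hollow: 1–2 at x≈180.87 (right), 3–4 at x≈94.44 (left) → 1 crossing.
Bench: 1–2 at x≈147.94 (right), 2–3 at x≈149.57 (right) → 2 crossings.
Spur: 3–4 at x≈156.68 (right), 4–1 at x≈196.69 (right) → 2 crossings.
Knoll: no edge straddles that height → 0 crossings.
Only Hollow has an odd count, so the point is inside Hollow.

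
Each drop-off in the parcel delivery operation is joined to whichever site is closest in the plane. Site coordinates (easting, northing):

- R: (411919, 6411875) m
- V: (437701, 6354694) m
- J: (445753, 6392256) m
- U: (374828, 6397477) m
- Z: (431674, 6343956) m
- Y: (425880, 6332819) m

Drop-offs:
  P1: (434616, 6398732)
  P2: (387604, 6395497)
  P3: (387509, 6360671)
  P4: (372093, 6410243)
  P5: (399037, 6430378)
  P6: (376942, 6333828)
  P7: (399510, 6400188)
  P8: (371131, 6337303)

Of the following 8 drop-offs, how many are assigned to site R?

2

P1 → J
P2 → U
P3 → U
P4 → U
P5 → R
P6 → Y
P7 → R
P8 → Y
2 of the 8 go to R.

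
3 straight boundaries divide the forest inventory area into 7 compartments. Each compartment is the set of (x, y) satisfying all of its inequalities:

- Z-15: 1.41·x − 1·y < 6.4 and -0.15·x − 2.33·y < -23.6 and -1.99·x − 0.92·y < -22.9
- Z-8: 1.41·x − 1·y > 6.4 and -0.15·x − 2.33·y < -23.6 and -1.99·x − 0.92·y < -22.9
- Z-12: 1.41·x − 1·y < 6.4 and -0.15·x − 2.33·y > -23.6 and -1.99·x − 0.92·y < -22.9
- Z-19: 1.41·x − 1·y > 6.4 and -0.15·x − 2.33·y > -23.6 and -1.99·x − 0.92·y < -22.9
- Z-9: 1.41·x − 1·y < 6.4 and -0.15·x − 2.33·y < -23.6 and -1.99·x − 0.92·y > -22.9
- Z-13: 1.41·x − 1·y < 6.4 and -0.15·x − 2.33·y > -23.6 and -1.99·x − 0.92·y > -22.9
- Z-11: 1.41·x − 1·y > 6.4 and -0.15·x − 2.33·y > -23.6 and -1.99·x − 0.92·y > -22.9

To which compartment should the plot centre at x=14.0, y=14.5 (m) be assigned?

Z-15

1.41·14.0 − 1·14.5 = 5.240, which is < 6.4
-0.15·14.0 − 2.33·14.5 = -35.885, which is < -23.6
-1.99·14.0 − 0.92·14.5 = -41.200, which is < -22.9
This sign pattern matches Z-15.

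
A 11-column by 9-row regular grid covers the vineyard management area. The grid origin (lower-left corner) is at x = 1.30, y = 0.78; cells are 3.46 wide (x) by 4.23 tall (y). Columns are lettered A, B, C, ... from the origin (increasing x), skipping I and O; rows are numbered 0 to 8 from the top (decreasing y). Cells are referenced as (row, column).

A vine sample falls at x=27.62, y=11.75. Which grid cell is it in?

(6, H)

Column index: ⌊(27.62 − 1.30) / 3.46⌋ = ⌊7.607⌋ = 7 → column H
Row offset from origin: ⌊(11.75 − 0.78) / 4.23⌋ = ⌊2.593⌋ = 2 → row 6 (counted from top)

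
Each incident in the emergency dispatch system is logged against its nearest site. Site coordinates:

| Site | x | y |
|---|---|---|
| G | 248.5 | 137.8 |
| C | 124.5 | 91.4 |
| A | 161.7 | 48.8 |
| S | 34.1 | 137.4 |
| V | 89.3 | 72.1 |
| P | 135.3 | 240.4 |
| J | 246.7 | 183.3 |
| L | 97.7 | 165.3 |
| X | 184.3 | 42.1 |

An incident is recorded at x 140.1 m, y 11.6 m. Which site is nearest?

Squared distances to each site:
G: 27677.000; C: 6611.400; A: 1850.400; S: 27061.640; V: 6240.890; P: 52372.480; J: 40844.450; L: 25421.450; X: 2883.890.
Minimum at A.

A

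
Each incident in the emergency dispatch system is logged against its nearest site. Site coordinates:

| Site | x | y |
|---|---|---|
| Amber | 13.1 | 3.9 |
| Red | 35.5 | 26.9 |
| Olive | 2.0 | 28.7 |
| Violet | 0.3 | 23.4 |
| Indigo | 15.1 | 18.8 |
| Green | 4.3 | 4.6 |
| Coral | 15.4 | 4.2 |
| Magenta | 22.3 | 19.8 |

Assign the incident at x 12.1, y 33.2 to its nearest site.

Squared distances to each site:
Amber: 859.490; Red: 587.250; Olive: 122.260; Violet: 235.280; Indigo: 216.360; Green: 878.800; Coral: 851.890; Magenta: 283.600.
Minimum at Olive.

Olive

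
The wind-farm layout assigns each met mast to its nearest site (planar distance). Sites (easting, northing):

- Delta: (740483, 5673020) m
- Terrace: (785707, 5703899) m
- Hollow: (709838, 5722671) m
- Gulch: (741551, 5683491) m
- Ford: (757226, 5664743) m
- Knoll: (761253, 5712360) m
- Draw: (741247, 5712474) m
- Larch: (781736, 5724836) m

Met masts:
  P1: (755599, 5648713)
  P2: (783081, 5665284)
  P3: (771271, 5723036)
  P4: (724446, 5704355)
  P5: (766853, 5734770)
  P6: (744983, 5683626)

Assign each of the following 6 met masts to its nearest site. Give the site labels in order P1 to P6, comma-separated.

P1 → Ford (d²=259608029.00)
P2 → Ford (d²=668773706.00)
P3 → Larch (d²=112756225.00)
P4 → Draw (d²=348191762.00)
P5 → Larch (d²=320188045.00)
P6 → Gulch (d²=11796849.00)

Ford, Ford, Larch, Draw, Larch, Gulch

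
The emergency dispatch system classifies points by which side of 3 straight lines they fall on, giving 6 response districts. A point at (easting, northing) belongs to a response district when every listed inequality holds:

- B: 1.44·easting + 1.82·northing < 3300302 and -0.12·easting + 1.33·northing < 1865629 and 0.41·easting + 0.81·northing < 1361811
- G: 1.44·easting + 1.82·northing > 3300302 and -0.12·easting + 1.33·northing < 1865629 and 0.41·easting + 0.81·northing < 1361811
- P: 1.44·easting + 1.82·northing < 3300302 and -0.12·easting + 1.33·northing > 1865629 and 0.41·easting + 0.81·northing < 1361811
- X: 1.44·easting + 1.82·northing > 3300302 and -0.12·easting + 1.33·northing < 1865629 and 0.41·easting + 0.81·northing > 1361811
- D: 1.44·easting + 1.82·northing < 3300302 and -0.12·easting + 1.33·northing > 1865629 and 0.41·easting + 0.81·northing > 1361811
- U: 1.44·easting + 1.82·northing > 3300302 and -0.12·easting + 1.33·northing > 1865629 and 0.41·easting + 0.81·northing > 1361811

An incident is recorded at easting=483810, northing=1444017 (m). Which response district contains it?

X

1.44·483810 + 1.82·1444017 = 3324797.340, which is > 3300302
-0.12·483810 + 1.33·1444017 = 1862485.410, which is < 1865629
0.41·483810 + 0.81·1444017 = 1368015.870, which is > 1361811
This sign pattern matches X.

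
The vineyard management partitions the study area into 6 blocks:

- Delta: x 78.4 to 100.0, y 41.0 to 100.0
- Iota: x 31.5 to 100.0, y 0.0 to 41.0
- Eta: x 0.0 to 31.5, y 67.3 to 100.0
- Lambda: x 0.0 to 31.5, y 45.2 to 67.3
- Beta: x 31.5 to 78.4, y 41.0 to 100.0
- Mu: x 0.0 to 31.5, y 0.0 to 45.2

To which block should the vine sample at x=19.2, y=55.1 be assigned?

Lambda

The point has x = 19.2 and y = 55.1.
Only Lambda satisfies 0.0 ≤ x ≤ 31.5 and 45.2 ≤ y ≤ 67.3.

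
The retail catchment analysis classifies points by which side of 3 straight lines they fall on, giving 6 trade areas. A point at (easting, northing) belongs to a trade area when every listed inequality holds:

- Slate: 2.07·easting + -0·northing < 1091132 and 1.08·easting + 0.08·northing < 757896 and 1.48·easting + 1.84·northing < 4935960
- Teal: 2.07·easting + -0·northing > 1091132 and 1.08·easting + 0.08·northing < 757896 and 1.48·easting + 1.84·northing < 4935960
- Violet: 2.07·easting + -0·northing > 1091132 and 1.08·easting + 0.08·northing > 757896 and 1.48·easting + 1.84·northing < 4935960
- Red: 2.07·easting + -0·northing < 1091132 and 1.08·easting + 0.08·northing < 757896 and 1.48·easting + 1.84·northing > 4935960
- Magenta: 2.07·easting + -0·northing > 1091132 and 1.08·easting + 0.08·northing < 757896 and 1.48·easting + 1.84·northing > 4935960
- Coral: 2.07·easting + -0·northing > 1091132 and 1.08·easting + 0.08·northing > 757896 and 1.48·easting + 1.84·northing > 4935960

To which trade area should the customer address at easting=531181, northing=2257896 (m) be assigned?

2.07·531181 + -0·2257896 = 1099544.670, which is > 1091132
1.08·531181 + 0.08·2257896 = 754307.160, which is < 757896
1.48·531181 + 1.84·2257896 = 4940676.520, which is > 4935960
This sign pattern matches Magenta.

Magenta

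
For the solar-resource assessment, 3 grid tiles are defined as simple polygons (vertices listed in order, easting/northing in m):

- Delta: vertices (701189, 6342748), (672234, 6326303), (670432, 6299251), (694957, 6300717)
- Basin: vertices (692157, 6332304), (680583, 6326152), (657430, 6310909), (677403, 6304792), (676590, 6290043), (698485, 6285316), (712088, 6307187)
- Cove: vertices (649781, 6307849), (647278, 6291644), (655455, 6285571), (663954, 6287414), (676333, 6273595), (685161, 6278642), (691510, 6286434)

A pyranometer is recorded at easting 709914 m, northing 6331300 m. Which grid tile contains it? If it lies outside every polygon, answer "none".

none

Cast a ray rightward from (709914, 6331300). For each polygon, the edges (by vertex number in listed order) whose endpoints lie on opposite sides of northing = 6331300, where each meets that height, and whether that is right or left of the point:
Delta: 1–2 at easting≈681032.3 (left), 4–1 at easting≈699491.6 (left) → 0 crossings.
Basin: 1–2 at easting≈690268.1 (left), 7–1 at easting≈692953.7 (left) → 0 crossings.
Cove: no edge straddles that height → 0 crossings.
All counts are even, so the point lies outside every listed polygon.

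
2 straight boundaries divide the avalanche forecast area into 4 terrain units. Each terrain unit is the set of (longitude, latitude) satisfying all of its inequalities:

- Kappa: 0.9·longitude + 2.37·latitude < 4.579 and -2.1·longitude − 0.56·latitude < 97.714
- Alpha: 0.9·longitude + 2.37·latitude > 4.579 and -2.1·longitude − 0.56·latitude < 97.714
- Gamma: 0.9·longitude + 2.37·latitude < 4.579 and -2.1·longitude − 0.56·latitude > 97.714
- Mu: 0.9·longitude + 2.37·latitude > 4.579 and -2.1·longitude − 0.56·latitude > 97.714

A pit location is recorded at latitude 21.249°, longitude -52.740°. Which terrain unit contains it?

Gamma

0.9·-52.740 + 2.37·21.249 = 2.894, which is < 4.579
-2.1·-52.740 − 0.56·21.249 = 98.855, which is > 97.714
This sign pattern matches Gamma.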